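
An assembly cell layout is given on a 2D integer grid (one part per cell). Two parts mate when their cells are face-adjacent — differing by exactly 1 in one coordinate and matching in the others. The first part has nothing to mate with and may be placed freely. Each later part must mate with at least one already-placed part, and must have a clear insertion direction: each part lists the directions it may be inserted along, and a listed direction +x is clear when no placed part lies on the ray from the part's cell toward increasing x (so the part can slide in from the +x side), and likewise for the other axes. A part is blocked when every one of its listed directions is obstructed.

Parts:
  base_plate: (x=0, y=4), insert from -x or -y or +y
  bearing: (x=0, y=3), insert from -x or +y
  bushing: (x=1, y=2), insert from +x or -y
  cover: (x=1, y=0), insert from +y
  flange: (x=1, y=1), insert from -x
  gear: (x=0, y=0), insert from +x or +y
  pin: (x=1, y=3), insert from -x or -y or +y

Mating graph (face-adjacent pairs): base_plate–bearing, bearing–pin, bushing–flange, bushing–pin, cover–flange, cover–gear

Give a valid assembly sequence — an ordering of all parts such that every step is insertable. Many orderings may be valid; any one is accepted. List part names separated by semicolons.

1. cover@(1, 0) [+y clear] — {cover}
2. flange@(1, 1) [-x clear] — {cover, flange}
3. gear@(0, 0) [+y clear] — {cover, flange, gear}
4. bushing@(1, 2) [+x clear] — {bushing, cover, flange, gear}
5. pin@(1, 3) [-x clear] — {bushing, cover, flange, gear, pin}
6. bearing@(0, 3) [-x clear] — {bearing, bushing, cover, flange, gear, pin}
7. base_plate@(0, 4) [-x clear] — {base_plate, bearing, bushing, cover, flange, gear, pin}

cover; flange; gear; bushing; pin; bearing; base_plate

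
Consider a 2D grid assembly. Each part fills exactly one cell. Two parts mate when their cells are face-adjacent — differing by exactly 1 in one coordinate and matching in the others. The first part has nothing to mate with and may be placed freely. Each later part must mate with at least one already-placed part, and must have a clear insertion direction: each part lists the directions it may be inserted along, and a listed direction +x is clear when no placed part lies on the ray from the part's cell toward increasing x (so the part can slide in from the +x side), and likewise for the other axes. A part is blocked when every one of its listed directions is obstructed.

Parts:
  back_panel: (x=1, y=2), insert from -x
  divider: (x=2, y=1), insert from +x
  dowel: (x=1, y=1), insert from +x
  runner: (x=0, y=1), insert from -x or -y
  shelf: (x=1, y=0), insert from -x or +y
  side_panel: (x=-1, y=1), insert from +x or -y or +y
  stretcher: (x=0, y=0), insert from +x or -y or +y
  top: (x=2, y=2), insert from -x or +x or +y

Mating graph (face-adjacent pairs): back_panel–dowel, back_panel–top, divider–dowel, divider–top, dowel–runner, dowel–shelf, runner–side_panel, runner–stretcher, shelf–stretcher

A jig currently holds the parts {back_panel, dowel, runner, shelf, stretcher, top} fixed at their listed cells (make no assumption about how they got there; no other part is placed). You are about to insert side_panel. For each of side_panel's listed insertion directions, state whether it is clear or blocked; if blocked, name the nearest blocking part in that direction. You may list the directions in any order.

+x: nearest on ray is runner@(0, 1) ⇒ blocked
-y: ray from side_panel(-1, 1) has no placed part ⇒ clear
+y: ray from side_panel(-1, 1) has no placed part ⇒ clear

+x: blocked by runner; +y: clear; -y: clear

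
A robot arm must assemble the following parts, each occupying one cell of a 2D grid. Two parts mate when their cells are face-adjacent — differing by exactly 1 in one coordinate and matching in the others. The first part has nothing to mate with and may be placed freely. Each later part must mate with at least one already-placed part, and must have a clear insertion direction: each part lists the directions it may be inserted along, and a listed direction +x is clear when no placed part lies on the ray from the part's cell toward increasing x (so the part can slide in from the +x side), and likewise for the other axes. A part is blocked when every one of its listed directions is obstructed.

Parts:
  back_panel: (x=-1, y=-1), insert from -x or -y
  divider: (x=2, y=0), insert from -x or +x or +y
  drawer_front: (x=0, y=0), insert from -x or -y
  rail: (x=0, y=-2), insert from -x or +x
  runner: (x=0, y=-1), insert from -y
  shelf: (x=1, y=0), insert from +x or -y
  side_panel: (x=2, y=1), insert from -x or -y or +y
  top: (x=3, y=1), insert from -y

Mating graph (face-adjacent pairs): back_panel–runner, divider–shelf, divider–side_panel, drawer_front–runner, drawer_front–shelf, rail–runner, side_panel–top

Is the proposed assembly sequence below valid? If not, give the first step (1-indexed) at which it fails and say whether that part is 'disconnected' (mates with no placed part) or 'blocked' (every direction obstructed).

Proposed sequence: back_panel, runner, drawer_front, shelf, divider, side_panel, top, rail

Valid

1. back_panel@(-1, -1) [-x clear] — {back_panel}
2. runner@(0, -1) [-y clear] — {back_panel, runner}
3. drawer_front@(0, 0) [-x clear] — {back_panel, drawer_front, runner}
4. shelf@(1, 0) [+x clear] — {back_panel, drawer_front, runner, shelf}
5. divider@(2, 0) [+x clear] — {back_panel, divider, drawer_front, runner, shelf}
6. side_panel@(2, 1) [-x clear] — {back_panel, divider, drawer_front, runner, shelf, side_panel}
7. top@(3, 1) [-y clear] — {back_panel, divider, drawer_front, runner, shelf, side_panel, top}
8. rail@(0, -2) [-x clear] — {back_panel, divider, drawer_front, rail, runner, shelf, side_panel, top}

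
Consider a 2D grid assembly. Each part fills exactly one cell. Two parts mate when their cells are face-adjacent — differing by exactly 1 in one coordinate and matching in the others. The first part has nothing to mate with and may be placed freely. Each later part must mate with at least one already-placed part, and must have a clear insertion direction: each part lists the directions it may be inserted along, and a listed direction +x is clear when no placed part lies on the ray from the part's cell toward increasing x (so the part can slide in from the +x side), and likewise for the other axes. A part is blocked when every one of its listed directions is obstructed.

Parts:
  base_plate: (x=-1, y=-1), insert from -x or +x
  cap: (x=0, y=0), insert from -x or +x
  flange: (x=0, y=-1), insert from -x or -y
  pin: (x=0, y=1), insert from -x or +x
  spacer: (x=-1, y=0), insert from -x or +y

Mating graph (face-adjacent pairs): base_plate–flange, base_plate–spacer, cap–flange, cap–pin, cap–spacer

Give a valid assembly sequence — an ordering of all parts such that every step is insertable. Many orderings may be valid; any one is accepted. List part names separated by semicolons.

1. pin@(0, 1) [-x clear] — {pin}
2. cap@(0, 0) [-x clear] — {cap, pin}
3. flange@(0, -1) [-x clear] — {cap, flange, pin}
4. spacer@(-1, 0) [-x clear] — {cap, flange, pin, spacer}
5. base_plate@(-1, -1) [-x clear] — {base_plate, cap, flange, pin, spacer}

pin; cap; flange; spacer; base_plate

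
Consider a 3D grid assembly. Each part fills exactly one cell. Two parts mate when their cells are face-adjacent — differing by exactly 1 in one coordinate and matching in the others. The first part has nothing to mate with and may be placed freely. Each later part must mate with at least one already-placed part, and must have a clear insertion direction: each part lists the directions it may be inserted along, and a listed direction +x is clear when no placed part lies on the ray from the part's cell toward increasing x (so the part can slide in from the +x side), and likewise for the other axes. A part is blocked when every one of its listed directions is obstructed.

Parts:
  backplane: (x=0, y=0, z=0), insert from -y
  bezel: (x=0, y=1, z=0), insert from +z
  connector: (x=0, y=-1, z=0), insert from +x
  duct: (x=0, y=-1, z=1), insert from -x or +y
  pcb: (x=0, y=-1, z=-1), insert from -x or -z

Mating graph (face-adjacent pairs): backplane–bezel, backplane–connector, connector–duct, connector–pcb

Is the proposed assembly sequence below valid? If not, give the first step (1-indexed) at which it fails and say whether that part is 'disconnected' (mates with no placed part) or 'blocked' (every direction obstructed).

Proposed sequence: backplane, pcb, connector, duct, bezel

1. backplane@(0, 0, 0) [-y clear] — {backplane}
2. pcb@(0, -1, -1) — no placed neighbour ⇒ disconnected

Invalid at step 2 (disconnected)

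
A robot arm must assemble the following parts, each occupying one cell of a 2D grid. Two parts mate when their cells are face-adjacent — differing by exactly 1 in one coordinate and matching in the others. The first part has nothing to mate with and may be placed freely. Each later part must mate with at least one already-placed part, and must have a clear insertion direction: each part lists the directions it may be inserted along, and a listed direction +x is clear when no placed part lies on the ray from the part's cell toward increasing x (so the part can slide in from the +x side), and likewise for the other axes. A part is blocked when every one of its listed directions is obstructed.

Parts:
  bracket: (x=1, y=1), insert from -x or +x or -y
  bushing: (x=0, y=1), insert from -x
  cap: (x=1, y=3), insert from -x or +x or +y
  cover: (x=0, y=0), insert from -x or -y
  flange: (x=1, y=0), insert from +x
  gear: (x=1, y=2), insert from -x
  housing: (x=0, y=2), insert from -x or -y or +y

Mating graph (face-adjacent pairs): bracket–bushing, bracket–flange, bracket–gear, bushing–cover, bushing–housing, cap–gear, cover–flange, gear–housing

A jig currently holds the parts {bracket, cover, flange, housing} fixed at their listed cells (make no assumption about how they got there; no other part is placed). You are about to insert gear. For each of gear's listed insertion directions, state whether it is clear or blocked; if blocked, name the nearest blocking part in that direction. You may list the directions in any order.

-x: nearest on ray is housing@(0, 2) ⇒ blocked

-x: blocked by housing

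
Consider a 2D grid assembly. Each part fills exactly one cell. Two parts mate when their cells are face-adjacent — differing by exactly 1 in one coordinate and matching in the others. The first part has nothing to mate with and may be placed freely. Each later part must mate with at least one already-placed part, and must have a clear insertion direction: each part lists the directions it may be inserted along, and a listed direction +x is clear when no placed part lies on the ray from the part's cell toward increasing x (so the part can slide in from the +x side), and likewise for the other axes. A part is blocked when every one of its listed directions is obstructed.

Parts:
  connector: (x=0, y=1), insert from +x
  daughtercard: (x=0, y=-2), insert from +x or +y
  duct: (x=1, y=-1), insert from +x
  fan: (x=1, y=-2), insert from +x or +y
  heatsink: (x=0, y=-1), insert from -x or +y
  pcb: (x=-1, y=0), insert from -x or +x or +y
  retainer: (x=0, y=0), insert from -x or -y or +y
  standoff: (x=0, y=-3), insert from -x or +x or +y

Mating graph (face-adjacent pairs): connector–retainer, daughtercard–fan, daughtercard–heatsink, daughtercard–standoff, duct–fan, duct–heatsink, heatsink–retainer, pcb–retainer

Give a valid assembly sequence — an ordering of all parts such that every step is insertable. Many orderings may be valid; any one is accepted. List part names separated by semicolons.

1. standoff@(0, -3) [-x clear] — {standoff}
2. daughtercard@(0, -2) [+x clear] — {daughtercard, standoff}
3. heatsink@(0, -1) [-x clear] — {daughtercard, heatsink, standoff}
4. duct@(1, -1) [+x clear] — {daughtercard, duct, heatsink, standoff}
5. fan@(1, -2) [+x clear] — {daughtercard, duct, fan, heatsink, standoff}
6. retainer@(0, 0) [-x clear] — {daughtercard, duct, fan, heatsink, retainer, standoff}
7. pcb@(-1, 0) [-x clear] — {daughtercard, duct, fan, heatsink, pcb, retainer, standoff}
8. connector@(0, 1) [+x clear] — {connector, daughtercard, duct, fan, heatsink, pcb, retainer, standoff}

standoff; daughtercard; heatsink; duct; fan; retainer; pcb; connector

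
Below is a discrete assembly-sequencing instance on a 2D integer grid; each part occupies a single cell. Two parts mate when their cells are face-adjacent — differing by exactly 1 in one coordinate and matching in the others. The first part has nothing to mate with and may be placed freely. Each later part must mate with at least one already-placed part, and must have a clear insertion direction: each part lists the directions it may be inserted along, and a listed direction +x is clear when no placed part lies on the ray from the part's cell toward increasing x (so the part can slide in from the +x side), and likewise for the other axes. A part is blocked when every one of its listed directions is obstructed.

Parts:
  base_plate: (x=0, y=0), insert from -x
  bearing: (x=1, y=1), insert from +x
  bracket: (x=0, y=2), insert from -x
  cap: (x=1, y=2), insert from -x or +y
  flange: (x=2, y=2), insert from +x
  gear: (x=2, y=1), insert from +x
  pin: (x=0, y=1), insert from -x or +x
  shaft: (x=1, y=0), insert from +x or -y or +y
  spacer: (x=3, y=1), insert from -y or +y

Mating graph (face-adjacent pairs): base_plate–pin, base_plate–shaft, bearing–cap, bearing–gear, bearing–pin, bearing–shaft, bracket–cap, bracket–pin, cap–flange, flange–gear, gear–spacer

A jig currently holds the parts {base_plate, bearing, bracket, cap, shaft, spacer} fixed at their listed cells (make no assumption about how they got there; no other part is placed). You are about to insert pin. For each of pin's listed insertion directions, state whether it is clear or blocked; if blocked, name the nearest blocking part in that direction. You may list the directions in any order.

-x: ray from pin(0, 1) has no placed part ⇒ clear
+x: nearest on ray is bearing@(1, 1) ⇒ blocked

+x: blocked by bearing; -x: clear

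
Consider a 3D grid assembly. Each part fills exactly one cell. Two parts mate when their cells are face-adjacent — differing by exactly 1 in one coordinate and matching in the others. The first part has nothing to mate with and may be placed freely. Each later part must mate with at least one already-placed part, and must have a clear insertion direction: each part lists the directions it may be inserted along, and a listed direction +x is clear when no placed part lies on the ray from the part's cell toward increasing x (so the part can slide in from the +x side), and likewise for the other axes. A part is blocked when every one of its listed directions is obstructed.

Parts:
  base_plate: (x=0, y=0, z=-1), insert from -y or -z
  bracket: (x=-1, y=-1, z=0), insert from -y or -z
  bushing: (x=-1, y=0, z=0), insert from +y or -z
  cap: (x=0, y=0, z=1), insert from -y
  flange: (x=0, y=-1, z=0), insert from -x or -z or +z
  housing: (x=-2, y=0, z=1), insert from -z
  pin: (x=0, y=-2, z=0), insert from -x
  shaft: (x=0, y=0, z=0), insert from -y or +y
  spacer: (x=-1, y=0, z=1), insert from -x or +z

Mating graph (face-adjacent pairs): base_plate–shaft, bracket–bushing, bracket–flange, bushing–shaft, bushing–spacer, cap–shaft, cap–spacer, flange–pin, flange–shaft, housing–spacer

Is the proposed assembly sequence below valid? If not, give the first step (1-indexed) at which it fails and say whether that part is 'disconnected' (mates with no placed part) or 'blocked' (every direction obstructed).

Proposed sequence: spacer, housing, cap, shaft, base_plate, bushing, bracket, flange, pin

1. spacer@(-1, 0, 1) [-x clear] — {spacer}
2. housing@(-2, 0, 1) [-z clear] — {housing, spacer}
3. cap@(0, 0, 1) [-y clear] — {cap, housing, spacer}
4. shaft@(0, 0, 0) [-y clear] — {cap, housing, shaft, spacer}
5. base_plate@(0, 0, -1) [-y clear] — {base_plate, cap, housing, shaft, spacer}
6. bushing@(-1, 0, 0) [+y clear] — {base_plate, bushing, cap, housing, shaft, spacer}
7. bracket@(-1, -1, 0) [-y clear] — {base_plate, bracket, bushing, cap, housing, shaft, spacer}
8. flange@(0, -1, 0) [-z clear] — {base_plate, bracket, bushing, cap, flange, housing, shaft, spacer}
9. pin@(0, -2, 0) [-x clear] — {base_plate, bracket, bushing, cap, flange, housing, pin, shaft, spacer}

Valid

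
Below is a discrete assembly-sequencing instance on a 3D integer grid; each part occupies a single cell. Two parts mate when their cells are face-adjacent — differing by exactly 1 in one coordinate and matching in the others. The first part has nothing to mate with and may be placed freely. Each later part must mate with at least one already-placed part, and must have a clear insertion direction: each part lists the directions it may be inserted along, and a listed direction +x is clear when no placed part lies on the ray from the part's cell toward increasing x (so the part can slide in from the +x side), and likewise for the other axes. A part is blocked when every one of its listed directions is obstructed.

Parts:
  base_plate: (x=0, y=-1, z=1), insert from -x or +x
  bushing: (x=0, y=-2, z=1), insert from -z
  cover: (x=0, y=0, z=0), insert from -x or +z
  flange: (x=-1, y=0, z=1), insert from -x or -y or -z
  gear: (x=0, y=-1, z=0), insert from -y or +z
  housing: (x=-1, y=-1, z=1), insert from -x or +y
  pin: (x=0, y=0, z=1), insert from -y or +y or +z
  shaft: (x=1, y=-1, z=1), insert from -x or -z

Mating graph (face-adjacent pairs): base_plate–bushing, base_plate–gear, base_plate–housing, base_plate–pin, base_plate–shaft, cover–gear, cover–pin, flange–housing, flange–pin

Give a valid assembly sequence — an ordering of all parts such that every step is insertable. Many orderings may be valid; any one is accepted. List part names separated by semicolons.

housing; flange; pin; cover; gear; base_plate; bushing; shaft

1. housing@(-1, -1, 1) [-x clear] — {housing}
2. flange@(-1, 0, 1) [-x clear] — {flange, housing}
3. pin@(0, 0, 1) [-y clear] — {flange, housing, pin}
4. cover@(0, 0, 0) [-x clear] — {cover, flange, housing, pin}
5. gear@(0, -1, 0) [-y clear] — {cover, flange, gear, housing, pin}
6. base_plate@(0, -1, 1) [+x clear] — {base_plate, cover, flange, gear, housing, pin}
7. bushing@(0, -2, 1) [-z clear] — {base_plate, bushing, cover, flange, gear, housing, pin}
8. shaft@(1, -1, 1) [-z clear] — {base_plate, bushing, cover, flange, gear, housing, pin, shaft}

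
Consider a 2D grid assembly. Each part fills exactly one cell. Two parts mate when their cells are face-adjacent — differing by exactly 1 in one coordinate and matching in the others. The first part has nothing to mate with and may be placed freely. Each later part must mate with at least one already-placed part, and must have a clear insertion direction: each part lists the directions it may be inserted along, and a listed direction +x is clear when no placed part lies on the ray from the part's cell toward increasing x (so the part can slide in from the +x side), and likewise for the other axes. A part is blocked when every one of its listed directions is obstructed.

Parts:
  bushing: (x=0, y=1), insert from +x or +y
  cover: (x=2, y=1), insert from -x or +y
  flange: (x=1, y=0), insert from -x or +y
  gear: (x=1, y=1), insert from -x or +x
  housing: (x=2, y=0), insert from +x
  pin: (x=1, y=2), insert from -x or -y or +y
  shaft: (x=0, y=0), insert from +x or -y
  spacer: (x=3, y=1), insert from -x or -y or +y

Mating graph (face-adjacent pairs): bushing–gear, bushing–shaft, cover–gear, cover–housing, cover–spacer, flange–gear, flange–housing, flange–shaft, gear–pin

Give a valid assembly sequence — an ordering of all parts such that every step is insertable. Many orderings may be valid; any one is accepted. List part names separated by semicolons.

cover; gear; flange; pin; spacer; bushing; shaft; housing

1. cover@(2, 1) [-x clear] — {cover}
2. gear@(1, 1) [-x clear] — {cover, gear}
3. flange@(1, 0) [-x clear] — {cover, flange, gear}
4. pin@(1, 2) [-x clear] — {cover, flange, gear, pin}
5. spacer@(3, 1) [-y clear] — {cover, flange, gear, pin, spacer}
6. bushing@(0, 1) [+y clear] — {bushing, cover, flange, gear, pin, spacer}
7. shaft@(0, 0) [-y clear] — {bushing, cover, flange, gear, pin, shaft, spacer}
8. housing@(2, 0) [+x clear] — {bushing, cover, flange, gear, housing, pin, shaft, spacer}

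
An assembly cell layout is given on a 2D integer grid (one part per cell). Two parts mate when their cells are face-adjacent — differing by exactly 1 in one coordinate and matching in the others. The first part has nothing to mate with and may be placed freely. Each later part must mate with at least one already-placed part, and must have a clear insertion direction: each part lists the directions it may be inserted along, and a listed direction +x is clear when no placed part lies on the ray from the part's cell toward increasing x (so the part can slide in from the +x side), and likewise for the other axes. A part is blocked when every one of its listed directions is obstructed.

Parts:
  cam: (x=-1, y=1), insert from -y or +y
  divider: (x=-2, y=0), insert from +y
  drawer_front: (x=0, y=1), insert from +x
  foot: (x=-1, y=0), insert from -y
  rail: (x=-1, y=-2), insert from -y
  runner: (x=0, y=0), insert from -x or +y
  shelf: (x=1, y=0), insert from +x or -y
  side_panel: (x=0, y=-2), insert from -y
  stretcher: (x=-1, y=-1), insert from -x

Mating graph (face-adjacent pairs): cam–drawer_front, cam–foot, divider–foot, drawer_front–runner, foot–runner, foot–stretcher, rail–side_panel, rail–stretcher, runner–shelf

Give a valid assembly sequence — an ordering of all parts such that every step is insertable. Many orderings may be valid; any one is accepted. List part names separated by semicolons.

divider; foot; runner; shelf; drawer_front; stretcher; cam; rail; side_panel

1. divider@(-2, 0) [+y clear] — {divider}
2. foot@(-1, 0) [-y clear] — {divider, foot}
3. runner@(0, 0) [+y clear] — {divider, foot, runner}
4. shelf@(1, 0) [+x clear] — {divider, foot, runner, shelf}
5. drawer_front@(0, 1) [+x clear] — {divider, drawer_front, foot, runner, shelf}
6. stretcher@(-1, -1) [-x clear] — {divider, drawer_front, foot, runner, shelf, stretcher}
7. cam@(-1, 1) [+y clear] — {cam, divider, drawer_front, foot, runner, shelf, stretcher}
8. rail@(-1, -2) [-y clear] — {cam, divider, drawer_front, foot, rail, runner, shelf, stretcher}
9. side_panel@(0, -2) [-y clear] — {cam, divider, drawer_front, foot, rail, runner, shelf, side_panel, stretcher}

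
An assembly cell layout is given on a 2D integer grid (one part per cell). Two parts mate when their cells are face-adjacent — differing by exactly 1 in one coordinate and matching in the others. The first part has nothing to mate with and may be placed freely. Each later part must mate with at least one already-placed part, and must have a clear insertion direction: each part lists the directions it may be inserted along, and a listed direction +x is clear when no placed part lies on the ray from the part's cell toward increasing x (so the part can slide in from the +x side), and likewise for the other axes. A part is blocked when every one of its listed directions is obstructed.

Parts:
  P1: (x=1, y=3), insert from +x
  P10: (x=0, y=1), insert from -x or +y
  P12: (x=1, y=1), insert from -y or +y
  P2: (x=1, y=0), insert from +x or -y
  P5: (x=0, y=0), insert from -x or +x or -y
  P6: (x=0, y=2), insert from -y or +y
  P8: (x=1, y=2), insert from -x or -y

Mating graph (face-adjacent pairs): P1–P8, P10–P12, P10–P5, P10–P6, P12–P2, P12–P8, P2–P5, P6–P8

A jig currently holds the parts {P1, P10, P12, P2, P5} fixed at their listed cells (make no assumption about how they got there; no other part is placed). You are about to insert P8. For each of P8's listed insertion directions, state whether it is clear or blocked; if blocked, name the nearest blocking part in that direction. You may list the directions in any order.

-x: ray from P8(1, 2) has no placed part ⇒ clear
-y: nearest on ray is P12@(1, 1) ⇒ blocked

-x: clear; -y: blocked by P12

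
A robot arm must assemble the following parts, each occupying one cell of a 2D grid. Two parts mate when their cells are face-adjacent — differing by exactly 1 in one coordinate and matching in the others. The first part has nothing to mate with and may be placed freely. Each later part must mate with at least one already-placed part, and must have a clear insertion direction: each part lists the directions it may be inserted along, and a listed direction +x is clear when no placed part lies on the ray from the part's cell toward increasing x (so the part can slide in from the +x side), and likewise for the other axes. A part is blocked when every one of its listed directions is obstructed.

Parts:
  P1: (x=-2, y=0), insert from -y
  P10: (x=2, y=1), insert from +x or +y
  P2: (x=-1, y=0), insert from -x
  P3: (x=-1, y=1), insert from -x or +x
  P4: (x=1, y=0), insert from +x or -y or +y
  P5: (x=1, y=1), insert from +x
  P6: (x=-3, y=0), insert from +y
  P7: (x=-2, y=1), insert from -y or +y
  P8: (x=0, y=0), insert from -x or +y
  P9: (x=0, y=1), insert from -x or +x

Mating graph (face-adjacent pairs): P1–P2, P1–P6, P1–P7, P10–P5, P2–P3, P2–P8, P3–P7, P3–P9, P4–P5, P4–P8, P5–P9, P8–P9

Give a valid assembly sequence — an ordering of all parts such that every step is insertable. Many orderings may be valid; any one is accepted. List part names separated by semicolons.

1. P2@(-1, 0) [-x clear] — {P2}
2. P3@(-1, 1) [-x clear] — {P2, P3}
3. P7@(-2, 1) [-y clear] — {P2, P3, P7}
4. P1@(-2, 0) [-y clear] — {P1, P2, P3, P7}
5. P6@(-3, 0) [+y clear] — {P1, P2, P3, P6, P7}
6. P8@(0, 0) [+y clear] — {P1, P2, P3, P6, P7, P8}
7. P9@(0, 1) [+x clear] — {P1, P2, P3, P6, P7, P8, P9}
8. P5@(1, 1) [+x clear] — {P1, P2, P3, P5, P6, P7, P8, P9}
9. P4@(1, 0) [+x clear] — {P1, P2, P3, P4, P5, P6, P7, P8, P9}
10. P10@(2, 1) [+x clear] — {P1, P10, P2, P3, P4, P5, P6, P7, P8, P9}

P2; P3; P7; P1; P6; P8; P9; P5; P4; P10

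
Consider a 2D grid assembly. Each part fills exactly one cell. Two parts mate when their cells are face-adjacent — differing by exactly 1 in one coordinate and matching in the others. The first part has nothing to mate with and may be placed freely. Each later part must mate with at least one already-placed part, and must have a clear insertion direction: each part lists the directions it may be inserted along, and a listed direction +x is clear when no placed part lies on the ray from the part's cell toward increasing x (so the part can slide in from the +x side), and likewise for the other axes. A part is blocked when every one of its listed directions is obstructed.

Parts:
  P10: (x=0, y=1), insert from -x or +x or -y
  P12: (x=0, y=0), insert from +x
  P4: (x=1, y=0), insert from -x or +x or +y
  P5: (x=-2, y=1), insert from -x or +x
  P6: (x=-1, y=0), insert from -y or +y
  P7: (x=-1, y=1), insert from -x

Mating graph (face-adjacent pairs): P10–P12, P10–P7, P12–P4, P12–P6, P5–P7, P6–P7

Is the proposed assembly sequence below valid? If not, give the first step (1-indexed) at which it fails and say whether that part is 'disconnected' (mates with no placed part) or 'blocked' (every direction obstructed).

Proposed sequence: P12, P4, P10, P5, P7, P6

Invalid at step 4 (disconnected)

1. P12@(0, 0) [+x clear] — {P12}
2. P4@(1, 0) [+x clear] — {P12, P4}
3. P10@(0, 1) [-x clear] — {P10, P12, P4}
4. P5@(-2, 1) — no placed neighbour ⇒ disconnected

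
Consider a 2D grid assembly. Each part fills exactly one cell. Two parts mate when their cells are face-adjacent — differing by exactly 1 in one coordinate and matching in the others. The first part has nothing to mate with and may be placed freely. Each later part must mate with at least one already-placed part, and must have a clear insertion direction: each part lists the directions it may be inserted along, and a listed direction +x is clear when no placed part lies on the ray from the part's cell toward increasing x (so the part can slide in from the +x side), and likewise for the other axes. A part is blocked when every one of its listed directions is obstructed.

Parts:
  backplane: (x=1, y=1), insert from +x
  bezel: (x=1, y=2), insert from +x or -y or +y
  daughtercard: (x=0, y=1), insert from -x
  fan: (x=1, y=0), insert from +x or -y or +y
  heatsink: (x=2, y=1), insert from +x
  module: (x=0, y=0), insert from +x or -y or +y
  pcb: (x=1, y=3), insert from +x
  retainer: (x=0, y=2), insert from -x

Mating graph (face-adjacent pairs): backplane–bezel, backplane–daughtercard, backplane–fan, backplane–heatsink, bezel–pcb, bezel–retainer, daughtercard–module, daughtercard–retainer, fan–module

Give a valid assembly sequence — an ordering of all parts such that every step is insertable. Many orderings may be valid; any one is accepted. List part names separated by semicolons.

pcb; bezel; retainer; daughtercard; backplane; heatsink; fan; module

1. pcb@(1, 3) [+x clear] — {pcb}
2. bezel@(1, 2) [+x clear] — {bezel, pcb}
3. retainer@(0, 2) [-x clear] — {bezel, pcb, retainer}
4. daughtercard@(0, 1) [-x clear] — {bezel, daughtercard, pcb, retainer}
5. backplane@(1, 1) [+x clear] — {backplane, bezel, daughtercard, pcb, retainer}
6. heatsink@(2, 1) [+x clear] — {backplane, bezel, daughtercard, heatsink, pcb, retainer}
7. fan@(1, 0) [+x clear] — {backplane, bezel, daughtercard, fan, heatsink, pcb, retainer}
8. module@(0, 0) [-y clear] — {backplane, bezel, daughtercard, fan, heatsink, module, pcb, retainer}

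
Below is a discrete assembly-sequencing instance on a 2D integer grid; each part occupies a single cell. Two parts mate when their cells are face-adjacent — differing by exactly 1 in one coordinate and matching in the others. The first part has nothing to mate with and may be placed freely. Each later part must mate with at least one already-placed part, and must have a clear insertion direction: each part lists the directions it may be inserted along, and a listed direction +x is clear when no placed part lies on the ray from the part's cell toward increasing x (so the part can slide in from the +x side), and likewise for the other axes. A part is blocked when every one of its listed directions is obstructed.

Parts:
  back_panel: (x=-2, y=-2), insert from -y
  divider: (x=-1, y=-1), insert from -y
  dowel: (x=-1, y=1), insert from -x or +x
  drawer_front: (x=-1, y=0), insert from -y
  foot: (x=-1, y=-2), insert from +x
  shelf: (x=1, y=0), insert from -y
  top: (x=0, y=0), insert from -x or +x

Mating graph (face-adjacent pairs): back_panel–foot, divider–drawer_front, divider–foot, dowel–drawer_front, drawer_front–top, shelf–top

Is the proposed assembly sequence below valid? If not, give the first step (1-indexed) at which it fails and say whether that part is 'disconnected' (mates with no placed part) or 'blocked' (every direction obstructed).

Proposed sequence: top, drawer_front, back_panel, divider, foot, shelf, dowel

1. top@(0, 0) [-x clear] — {top}
2. drawer_front@(-1, 0) [-y clear] — {drawer_front, top}
3. back_panel@(-2, -2) — no placed neighbour ⇒ disconnected

Invalid at step 3 (disconnected)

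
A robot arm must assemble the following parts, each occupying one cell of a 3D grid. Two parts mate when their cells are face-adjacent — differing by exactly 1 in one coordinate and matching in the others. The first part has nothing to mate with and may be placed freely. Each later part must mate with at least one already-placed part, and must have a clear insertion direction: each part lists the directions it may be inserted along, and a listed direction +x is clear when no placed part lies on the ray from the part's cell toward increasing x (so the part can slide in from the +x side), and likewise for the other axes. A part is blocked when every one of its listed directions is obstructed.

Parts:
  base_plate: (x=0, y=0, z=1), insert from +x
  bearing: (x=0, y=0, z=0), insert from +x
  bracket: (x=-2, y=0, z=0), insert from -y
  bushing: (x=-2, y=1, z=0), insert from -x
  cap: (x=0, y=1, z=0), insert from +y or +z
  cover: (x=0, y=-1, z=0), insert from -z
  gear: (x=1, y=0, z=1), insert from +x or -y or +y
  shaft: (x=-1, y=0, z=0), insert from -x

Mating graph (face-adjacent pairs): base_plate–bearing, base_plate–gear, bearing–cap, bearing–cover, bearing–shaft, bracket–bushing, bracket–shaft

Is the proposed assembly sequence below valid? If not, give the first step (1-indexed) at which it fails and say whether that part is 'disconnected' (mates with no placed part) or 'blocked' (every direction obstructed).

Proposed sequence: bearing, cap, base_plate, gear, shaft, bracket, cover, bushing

Valid

1. bearing@(0, 0, 0) [+x clear] — {bearing}
2. cap@(0, 1, 0) [+y clear] — {bearing, cap}
3. base_plate@(0, 0, 1) [+x clear] — {base_plate, bearing, cap}
4. gear@(1, 0, 1) [+x clear] — {base_plate, bearing, cap, gear}
5. shaft@(-1, 0, 0) [-x clear] — {base_plate, bearing, cap, gear, shaft}
6. bracket@(-2, 0, 0) [-y clear] — {base_plate, bearing, bracket, cap, gear, shaft}
7. cover@(0, -1, 0) [-z clear] — {base_plate, bearing, bracket, cap, cover, gear, shaft}
8. bushing@(-2, 1, 0) [-x clear] — {base_plate, bearing, bracket, bushing, cap, cover, gear, shaft}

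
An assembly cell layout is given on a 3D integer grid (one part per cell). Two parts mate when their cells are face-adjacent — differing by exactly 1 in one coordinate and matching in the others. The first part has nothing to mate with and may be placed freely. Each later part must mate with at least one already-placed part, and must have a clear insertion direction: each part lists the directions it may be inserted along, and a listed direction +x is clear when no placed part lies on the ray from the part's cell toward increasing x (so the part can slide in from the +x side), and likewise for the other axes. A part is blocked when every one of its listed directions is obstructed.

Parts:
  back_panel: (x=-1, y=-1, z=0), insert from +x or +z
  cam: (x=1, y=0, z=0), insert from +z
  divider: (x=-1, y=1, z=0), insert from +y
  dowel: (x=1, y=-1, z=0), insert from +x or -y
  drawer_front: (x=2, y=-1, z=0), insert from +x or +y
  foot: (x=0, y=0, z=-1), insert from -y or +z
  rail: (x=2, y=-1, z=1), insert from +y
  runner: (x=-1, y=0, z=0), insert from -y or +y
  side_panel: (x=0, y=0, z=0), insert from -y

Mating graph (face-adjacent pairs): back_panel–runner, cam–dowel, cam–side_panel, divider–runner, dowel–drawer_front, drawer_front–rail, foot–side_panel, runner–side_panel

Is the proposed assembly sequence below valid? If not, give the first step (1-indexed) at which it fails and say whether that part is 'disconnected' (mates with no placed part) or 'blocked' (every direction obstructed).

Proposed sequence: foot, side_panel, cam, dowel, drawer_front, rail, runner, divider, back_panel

Valid

1. foot@(0, 0, -1) [-y clear] — {foot}
2. side_panel@(0, 0, 0) [-y clear] — {foot, side_panel}
3. cam@(1, 0, 0) [+z clear] — {cam, foot, side_panel}
4. dowel@(1, -1, 0) [+x clear] — {cam, dowel, foot, side_panel}
5. drawer_front@(2, -1, 0) [+x clear] — {cam, dowel, drawer_front, foot, side_panel}
6. rail@(2, -1, 1) [+y clear] — {cam, dowel, drawer_front, foot, rail, side_panel}
7. runner@(-1, 0, 0) [-y clear] — {cam, dowel, drawer_front, foot, rail, runner, side_panel}
8. divider@(-1, 1, 0) [+y clear] — {cam, divider, dowel, drawer_front, foot, rail, runner, side_panel}
9. back_panel@(-1, -1, 0) [+z clear] — {back_panel, cam, divider, dowel, drawer_front, foot, rail, runner, side_panel}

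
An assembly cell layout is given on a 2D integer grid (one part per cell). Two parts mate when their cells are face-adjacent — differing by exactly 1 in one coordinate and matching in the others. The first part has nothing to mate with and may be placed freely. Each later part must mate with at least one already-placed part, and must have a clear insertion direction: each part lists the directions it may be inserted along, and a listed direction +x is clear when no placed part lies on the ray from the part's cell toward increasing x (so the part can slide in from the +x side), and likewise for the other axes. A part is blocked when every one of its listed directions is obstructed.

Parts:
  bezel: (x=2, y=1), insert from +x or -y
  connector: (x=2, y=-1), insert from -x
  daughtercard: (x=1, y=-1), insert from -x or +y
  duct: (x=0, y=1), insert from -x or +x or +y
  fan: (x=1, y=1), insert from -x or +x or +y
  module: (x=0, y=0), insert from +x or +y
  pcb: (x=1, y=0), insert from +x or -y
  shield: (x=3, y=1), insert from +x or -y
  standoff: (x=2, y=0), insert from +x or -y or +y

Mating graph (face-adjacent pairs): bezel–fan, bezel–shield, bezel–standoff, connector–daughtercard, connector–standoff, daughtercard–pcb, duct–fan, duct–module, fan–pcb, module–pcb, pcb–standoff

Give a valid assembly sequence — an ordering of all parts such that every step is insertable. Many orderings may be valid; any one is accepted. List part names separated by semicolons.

shield; bezel; fan; duct; module; pcb; standoff; connector; daughtercard

1. shield@(3, 1) [+x clear] — {shield}
2. bezel@(2, 1) [-y clear] — {bezel, shield}
3. fan@(1, 1) [-x clear] — {bezel, fan, shield}
4. duct@(0, 1) [-x clear] — {bezel, duct, fan, shield}
5. module@(0, 0) [+x clear] — {bezel, duct, fan, module, shield}
6. pcb@(1, 0) [+x clear] — {bezel, duct, fan, module, pcb, shield}
7. standoff@(2, 0) [+x clear] — {bezel, duct, fan, module, pcb, shield, standoff}
8. connector@(2, -1) [-x clear] — {bezel, connector, duct, fan, module, pcb, shield, standoff}
9. daughtercard@(1, -1) [-x clear] — {bezel, connector, daughtercard, duct, fan, module, pcb, shield, standoff}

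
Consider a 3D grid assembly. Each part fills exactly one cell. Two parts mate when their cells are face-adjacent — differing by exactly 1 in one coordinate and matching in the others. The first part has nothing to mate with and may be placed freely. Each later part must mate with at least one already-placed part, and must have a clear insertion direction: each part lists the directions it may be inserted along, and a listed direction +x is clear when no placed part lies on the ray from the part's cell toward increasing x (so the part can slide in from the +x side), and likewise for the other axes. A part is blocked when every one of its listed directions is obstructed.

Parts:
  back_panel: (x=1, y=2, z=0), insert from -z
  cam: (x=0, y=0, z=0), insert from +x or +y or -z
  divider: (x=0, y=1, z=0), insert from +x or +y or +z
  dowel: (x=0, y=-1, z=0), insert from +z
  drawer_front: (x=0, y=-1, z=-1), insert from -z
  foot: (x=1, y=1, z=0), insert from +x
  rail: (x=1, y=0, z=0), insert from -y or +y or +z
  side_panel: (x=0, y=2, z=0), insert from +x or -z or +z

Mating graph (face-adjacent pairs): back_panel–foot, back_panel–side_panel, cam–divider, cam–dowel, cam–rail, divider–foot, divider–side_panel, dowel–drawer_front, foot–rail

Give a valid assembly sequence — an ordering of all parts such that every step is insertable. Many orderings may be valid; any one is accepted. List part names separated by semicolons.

1. rail@(1, 0, 0) [-y clear] — {rail}
2. cam@(0, 0, 0) [+y clear] — {cam, rail}
3. foot@(1, 1, 0) [+x clear] — {cam, foot, rail}
4. back_panel@(1, 2, 0) [-z clear] — {back_panel, cam, foot, rail}
5. side_panel@(0, 2, 0) [-z clear] — {back_panel, cam, foot, rail, side_panel}
6. divider@(0, 1, 0) [+z clear] — {back_panel, cam, divider, foot, rail, side_panel}
7. dowel@(0, -1, 0) [+z clear] — {back_panel, cam, divider, dowel, foot, rail, side_panel}
8. drawer_front@(0, -1, -1) [-z clear] — {back_panel, cam, divider, dowel, drawer_front, foot, rail, side_panel}

rail; cam; foot; back_panel; side_panel; divider; dowel; drawer_front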